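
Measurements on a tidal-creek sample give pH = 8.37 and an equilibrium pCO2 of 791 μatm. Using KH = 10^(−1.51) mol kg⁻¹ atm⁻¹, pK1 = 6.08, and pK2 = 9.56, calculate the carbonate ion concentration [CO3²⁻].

[CO3²⁻] = 0.308 mmol/kg

[CO2*] = KH · pCO2 = 10^(−1.51) × 791×10^-6 = 2.444×10^-5 mol/kg
α₀ = 1/(1 + K1/[H⁺] + K1K2/[H⁺]²) = 1/(1 + 10^+2.29 + 10^+1.10) = 0.004794
DIC = [CO2*]/α₀ = 2.444×10^-5 / 0.004794 = 5.098 mmol/kg
[CO3²⁻] = α₂·DIC; α₂ = 0.06036, so [CO3²⁻] = 0.06036 × 5.098 = 0.308 mmol/kg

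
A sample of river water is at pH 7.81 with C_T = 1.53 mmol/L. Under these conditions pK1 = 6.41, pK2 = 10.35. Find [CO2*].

[CO2*] = 0.0584 mmol/L

α₀ = 1 / (1 + K1/[H⁺] + K1K2/[H⁺]²) = 1 / (1 + 10^+1.40 + 10^-1.14)
   = 1 / (1 + 25.119 + 0.072444) = 1/26.191 = 0.03818
[CO2*] = α₀ × DIC = 0.03818 × 1.53 = 0.0584 mmol/L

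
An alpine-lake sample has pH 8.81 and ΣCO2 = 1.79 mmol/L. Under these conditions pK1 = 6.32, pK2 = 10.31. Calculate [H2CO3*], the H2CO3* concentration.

α₀ = 1 / (1 + K1/[H⁺] + K1K2/[H⁺]²) = 1 / (1 + 10^+2.49 + 10^+0.99)
   = 1 / (1 + 309.03 + 9.7724) = 1/319.80 = 0.003127
[CO2*] = α₀ × DIC = 0.003127 × 1.79 = 0.00560 mmol/L = 5.60 μmol/L

[CO2*] = 5.60 μmol/L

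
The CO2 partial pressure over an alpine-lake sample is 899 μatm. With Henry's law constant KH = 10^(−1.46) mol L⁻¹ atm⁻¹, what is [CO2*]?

[CO2*] = 31.2 μmol/L

KH = 10^(−1.46) = 3.467×10^-2 mol L⁻¹ atm⁻¹
[CO2*] = KH · pCO2 = 3.467×10^-2 × 899×10^-6 atm = 3.12×10^-5 mol/L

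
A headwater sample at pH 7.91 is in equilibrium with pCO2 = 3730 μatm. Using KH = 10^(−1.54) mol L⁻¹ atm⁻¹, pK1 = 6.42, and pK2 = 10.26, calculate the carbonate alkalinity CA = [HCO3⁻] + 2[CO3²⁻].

[CO2*] = KH · pCO2 = 10^(−1.54) × 3730×10^-6 = 1.076×10^-4 mol/L
α₀ = 1/(1 + K1/[H⁺] + K1K2/[H⁺]²) = 1/(1 + 10^+1.49 + 10^-0.86) = 0.03121
DIC = [CO2*]/α₀ = 1.076×10^-4 / 0.03121 = 3.447 mmol/L
CA = (α₁ + 2α₂)·DIC = (0.9645 + 2×0.004308) × 3.447 = 3.35 mmol/L

CA = 3.35 mmol/L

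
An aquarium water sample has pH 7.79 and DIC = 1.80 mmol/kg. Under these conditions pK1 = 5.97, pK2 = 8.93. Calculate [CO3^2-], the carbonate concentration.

[CO3²⁻] = 0.120 mmol/kg

α₂ = 1 / (1 + [H⁺]/K2 + [H⁺]²/(K1K2)) = 1 / (1 + 10^+1.14 + 10^-0.68)
   = 1 / (1 + 13.804 + 0.20893) = 1/15.013 = 0.06661
[CO3²⁻] = α₂ × DIC = 0.06661 × 1.80 = 0.120 mmol/kg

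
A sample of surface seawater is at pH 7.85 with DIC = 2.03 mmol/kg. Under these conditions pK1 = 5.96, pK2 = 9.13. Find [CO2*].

α₀ = 1 / (1 + K1/[H⁺] + K1K2/[H⁺]²) = 1 / (1 + 10^+1.89 + 10^+0.61)
   = 1 / (1 + 77.625 + 4.0738) = 1/82.699 = 0.01209
[CO2*] = α₀ × DIC = 0.01209 × 2.03 = 0.0245 mmol/kg

[CO2*] = 0.0245 mmol/kg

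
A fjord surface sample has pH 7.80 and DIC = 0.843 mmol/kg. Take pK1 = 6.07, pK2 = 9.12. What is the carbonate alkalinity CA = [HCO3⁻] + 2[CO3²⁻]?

CA = [HCO3⁻] + 2[CO3²⁻] = (α₁ + 2α₂)·DIC
At pH 7.80: [H⁺]/K1 = 10^-1.73 = 0.018621, K2/[H⁺] = 10^-1.32 = 0.047863
α₁ = 1/(1 + 0.018621 + 0.047863) = 1/1.0665 = 0.9377; α₂ = α₁·K2/[H⁺] = 0.04488
α₁ + 2α₂ = 1.0274
CA = 1.0274 × 0.843 = 0.866 mmol/kg

CA = 0.866 mmol/kg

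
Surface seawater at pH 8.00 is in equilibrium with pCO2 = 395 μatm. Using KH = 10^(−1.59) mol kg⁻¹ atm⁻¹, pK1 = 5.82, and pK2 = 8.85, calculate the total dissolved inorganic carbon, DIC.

[CO2*] = KH · pCO2 = 10^(−1.59) × 395×10^-6 = 1.015×10^-5 mol/kg
α₀ = 1/(1 + K1/[H⁺] + K1K2/[H⁺]²) = 1/(1 + 10^+2.18 + 10^+1.33) = 0.005756
DIC = [CO2*]/α₀ = 1.015×10^-5 / 0.005756 = 1.76 mmol/kg

DIC = 1.76 mmol/kg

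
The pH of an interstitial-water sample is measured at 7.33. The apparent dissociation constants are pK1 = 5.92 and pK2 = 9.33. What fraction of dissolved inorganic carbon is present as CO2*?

α₀ = 1 / (1 + K1/[H⁺] + K1K2/[H⁺]²) = 1 / (1 + 10^+1.41 + 10^-0.59)
   = 1 / (1 + 25.704 + 0.25704) = 1/26.961 = 0.03709

α₀ = 0.0371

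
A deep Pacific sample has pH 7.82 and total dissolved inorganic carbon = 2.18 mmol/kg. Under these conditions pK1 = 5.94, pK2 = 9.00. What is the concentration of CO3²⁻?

[CO3²⁻] = 0.133 mmol/kg

α₂ = 1 / (1 + [H⁺]/K2 + [H⁺]²/(K1K2)) = 1 / (1 + 10^+1.18 + 10^-0.70)
   = 1 / (1 + 15.136 + 0.19953) = 1/16.335 = 0.06122
[CO3²⁻] = α₂ × DIC = 0.06122 × 2.18 = 0.133 mmol/kg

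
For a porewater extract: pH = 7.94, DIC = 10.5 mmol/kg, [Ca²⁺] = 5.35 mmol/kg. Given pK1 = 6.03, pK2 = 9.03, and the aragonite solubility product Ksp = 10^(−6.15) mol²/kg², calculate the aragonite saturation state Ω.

Ω = 5.90

α₂ = 1 / (1 + [H⁺]/K2 + [H⁺]²/(K1K2)) = 1 / (1 + 10^+1.09 + 10^-0.82)
   = 1 / (1 + 12.303 + 0.15136) = 1/13.454 = 0.07433
[CO3²⁻] = α₂ × DIC = 0.07433 × 10.5 = 0.7804 mmol/kg
Ksp = 10^(−6.15) = 7.079×10^-7
Ω = [Ca²⁺][CO3²⁻]/Ksp = (5.35×10^-3)(7.804×10^-4) / 7.079×10^-7 = 5.90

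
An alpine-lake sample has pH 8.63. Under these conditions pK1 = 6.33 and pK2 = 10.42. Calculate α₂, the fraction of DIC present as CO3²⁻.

α₂ = 0.0159

α₂ = 1 / (1 + [H⁺]/K2 + [H⁺]²/(K1K2)) = 1 / (1 + 10^+1.79 + 10^-0.51)
   = 1 / (1 + 61.660 + 0.30903) = 1/62.969 = 0.01588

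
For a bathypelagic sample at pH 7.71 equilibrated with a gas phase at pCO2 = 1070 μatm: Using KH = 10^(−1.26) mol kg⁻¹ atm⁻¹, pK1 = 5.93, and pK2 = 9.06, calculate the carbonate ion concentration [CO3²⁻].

[CO2*] = KH · pCO2 = 10^(−1.26) × 1070×10^-6 = 5.880×10^-5 mol/kg
α₀ = 1/(1 + K1/[H⁺] + K1K2/[H⁺]²) = 1/(1 + 10^+1.78 + 10^+0.43) = 0.01564
DIC = [CO2*]/α₀ = 5.880×10^-5 / 0.01564 = 3.760 mmol/kg
[CO3²⁻] = α₂·DIC; α₂ = 0.04209, so [CO3²⁻] = 0.04209 × 3.760 = 0.158 mmol/kg

[CO3²⁻] = 0.158 mmol/kg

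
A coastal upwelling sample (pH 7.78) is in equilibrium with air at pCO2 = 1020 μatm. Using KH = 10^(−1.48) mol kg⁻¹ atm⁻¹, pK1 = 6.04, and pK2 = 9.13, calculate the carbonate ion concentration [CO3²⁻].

[CO2*] = KH · pCO2 = 10^(−1.48) × 1020×10^-6 = 3.378×10^-5 mol/kg
α₀ = 1/(1 + K1/[H⁺] + K1K2/[H⁺]²) = 1/(1 + 10^+1.74 + 10^+0.39) = 0.01712
DIC = [CO2*]/α₀ = 3.378×10^-5 / 0.01712 = 1.973 mmol/kg
[CO3²⁻] = α₂·DIC; α₂ = 0.04203, so [CO3²⁻] = 0.04203 × 1.973 = 0.0829 mmol/kg

[CO3²⁻] = 0.0829 mmol/kg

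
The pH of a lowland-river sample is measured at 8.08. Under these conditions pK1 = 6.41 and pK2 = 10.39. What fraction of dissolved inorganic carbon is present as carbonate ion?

α₂ = 0.00477

α₂ = 1 / (1 + [H⁺]/K2 + [H⁺]²/(K1K2)) = 1 / (1 + 10^+2.31 + 10^+0.64)
   = 1 / (1 + 204.17 + 4.3652) = 1/209.54 = 0.004772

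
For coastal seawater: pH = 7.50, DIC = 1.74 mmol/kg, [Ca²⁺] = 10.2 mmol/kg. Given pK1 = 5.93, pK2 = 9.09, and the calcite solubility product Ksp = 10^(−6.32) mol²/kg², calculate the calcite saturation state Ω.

Ω = 0.905

α₂ = 1 / (1 + [H⁺]/K2 + [H⁺]²/(K1K2)) = 1 / (1 + 10^+1.59 + 10^+0.02)
   = 1 / (1 + 38.905 + 1.0471) = 1/40.952 = 0.02442
[CO3²⁻] = α₂ × DIC = 0.02442 × 1.74 = 0.04249 mmol/kg
Ksp = 10^(−6.32) = 4.786×10^-7
Ω = [Ca²⁺][CO3²⁻]/Ksp = (10.2×10^-3)(4.249×10^-5) / 4.786×10^-7 = 0.905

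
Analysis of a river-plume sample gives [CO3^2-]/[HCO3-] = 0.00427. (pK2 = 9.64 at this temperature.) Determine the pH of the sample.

pH = 7.27

From K2 = [H⁺][CO3^2-]/[HCO3-]:  pH = pK2 + log₁₀([CO3^2-]/[HCO3-])
log₁₀(0.00427) = -2.370
pH = 9.64 + (-2.370) = 7.27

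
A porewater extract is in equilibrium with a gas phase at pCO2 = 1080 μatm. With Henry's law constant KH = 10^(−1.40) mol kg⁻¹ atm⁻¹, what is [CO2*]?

[CO2*] = 43.0 μmol/kg

KH = 10^(−1.40) = 3.981×10^-2 mol kg⁻¹ atm⁻¹
[CO2*] = KH · pCO2 = 3.981×10^-2 × 1080×10^-6 atm = 4.30×10^-5 mol/kg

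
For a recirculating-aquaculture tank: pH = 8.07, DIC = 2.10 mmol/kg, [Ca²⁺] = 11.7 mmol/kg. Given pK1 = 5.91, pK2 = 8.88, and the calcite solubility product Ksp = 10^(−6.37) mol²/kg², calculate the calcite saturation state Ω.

Ω = 7.68

α₂ = 1 / (1 + [H⁺]/K2 + [H⁺]²/(K1K2)) = 1 / (1 + 10^+0.81 + 10^-1.35)
   = 1 / (1 + 6.4565 + 0.044668) = 1/7.5012 = 0.1333
[CO3²⁻] = α₂ × DIC = 0.1333 × 2.10 = 0.2800 mmol/kg
Ksp = 10^(−6.37) = 4.266×10^-7
Ω = [Ca²⁺][CO3²⁻]/Ksp = (11.7×10^-3)(2.800×10^-4) / 4.266×10^-7 = 7.68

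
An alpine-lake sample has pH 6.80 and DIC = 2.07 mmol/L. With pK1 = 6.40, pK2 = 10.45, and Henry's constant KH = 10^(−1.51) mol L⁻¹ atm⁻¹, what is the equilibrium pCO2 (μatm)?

α₀ = 1 / (1 + K1/[H⁺] + K1K2/[H⁺]²) = 1 / (1 + 10^+0.40 + 10^-3.25)
   = 1 / (1 + 2.5119 + 0.00056234) = 1/3.5124 = 0.2847
[CO2*] = α₀ × DIC = 0.2847 × 2.07 = 0.5893 mmol/L
pCO2 = [CO2*]/KH = 5.893×10^-4 / 3.090×10^-2 = 1.91×10^4 μatm

pCO2 = 1.91×10^4 μatm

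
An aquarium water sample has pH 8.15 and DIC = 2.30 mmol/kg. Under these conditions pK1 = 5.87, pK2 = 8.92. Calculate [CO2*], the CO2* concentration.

α₀ = 1 / (1 + K1/[H⁺] + K1K2/[H⁺]²) = 1 / (1 + 10^+2.28 + 10^+1.51)
   = 1 / (1 + 190.55 + 32.359) = 1/223.91 = 0.004466
[CO2*] = α₀ × DIC = 0.004466 × 2.30 = 0.0103 mmol/kg = 10.3 μmol/kg

[CO2*] = 10.3 μmol/kg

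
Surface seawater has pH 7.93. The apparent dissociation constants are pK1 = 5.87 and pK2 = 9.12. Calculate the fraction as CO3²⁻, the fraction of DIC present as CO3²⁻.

α₂ = 1 / (1 + [H⁺]/K2 + [H⁺]²/(K1K2)) = 1 / (1 + 10^+1.19 + 10^-0.87)
   = 1 / (1 + 15.488 + 0.13490) = 1/16.623 = 0.06016

α₂ = 0.0602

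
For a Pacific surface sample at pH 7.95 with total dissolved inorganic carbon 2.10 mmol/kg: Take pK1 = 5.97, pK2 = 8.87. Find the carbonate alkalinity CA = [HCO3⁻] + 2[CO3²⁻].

CA = [HCO3⁻] + 2[CO3²⁻] = (α₁ + 2α₂)·DIC
At pH 7.95: [H⁺]/K1 = 10^-1.98 = 0.010471, K2/[H⁺] = 10^-0.92 = 0.12023
α₁ = 1/(1 + 0.010471 + 0.12023) = 1/1.1307 = 0.8844; α₂ = α₁·K2/[H⁺] = 0.1063
α₁ + 2α₂ = 1.0971
CA = 1.0971 × 2.10 = 2.30 mmol/kg

CA = 2.30 mmol/kg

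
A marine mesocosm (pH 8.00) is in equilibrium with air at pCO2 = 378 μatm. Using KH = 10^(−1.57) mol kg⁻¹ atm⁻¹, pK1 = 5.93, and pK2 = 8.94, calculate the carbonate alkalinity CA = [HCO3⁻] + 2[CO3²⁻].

CA = 1.47 mmol/kg

[CO2*] = KH · pCO2 = 10^(−1.57) × 378×10^-6 = 1.017×10^-5 mol/kg
α₀ = 1/(1 + K1/[H⁺] + K1K2/[H⁺]²) = 1/(1 + 10^+2.07 + 10^+1.13) = 0.007577
DIC = [CO2*]/α₀ = 1.017×10^-5 / 0.007577 = 1.343 mmol/kg
CA = (α₁ + 2α₂)·DIC = (0.8902 + 2×0.1022) × 1.343 = 1.47 mmol/kg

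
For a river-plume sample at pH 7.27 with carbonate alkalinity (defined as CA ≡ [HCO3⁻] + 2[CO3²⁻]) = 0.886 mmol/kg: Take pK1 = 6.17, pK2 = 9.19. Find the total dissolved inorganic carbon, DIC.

CA = [HCO3⁻] + 2[CO3²⁻] = (α₁ + 2α₂)·DIC
At pH 7.27: [H⁺]/K1 = 10^-1.10 = 0.079433, K2/[H⁺] = 10^-1.92 = 0.012023
α₁ = 1/(1 + 0.079433 + 0.012023) = 1/1.0915 = 0.9162; α₂ = α₁·K2/[H⁺] = 0.01102
α₁ + 2α₂ = 0.9382
DIC = CA / (α₁ + 2α₂) = 0.886 / 0.9382 = 0.944 mmol/kg

DIC = 0.944 mmol/kg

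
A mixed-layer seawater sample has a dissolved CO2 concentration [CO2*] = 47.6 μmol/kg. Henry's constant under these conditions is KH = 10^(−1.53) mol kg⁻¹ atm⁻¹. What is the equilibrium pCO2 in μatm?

KH = 10^(−1.53) = 2.951×10^-2 mol kg⁻¹ atm⁻¹
pCO2 = [CO2*]/KH = 47.6×10^-6 / 2.951×10^-2 = 1.61×10^-3 atm = 1610 μatm

pCO2 = 1610 μatm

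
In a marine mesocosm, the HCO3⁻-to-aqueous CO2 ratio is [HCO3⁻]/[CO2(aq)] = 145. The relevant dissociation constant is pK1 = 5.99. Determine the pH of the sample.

pH = 8.15

From K1 = [H⁺][HCO3⁻]/[CO2(aq)]:  pH = pK1 + log₁₀([HCO3⁻]/[CO2(aq)])
log₁₀(145) = +2.161
pH = 5.99 + (+2.161) = 8.15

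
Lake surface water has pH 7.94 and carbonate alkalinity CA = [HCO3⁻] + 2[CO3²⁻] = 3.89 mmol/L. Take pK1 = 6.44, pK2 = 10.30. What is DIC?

CA = [HCO3⁻] + 2[CO3²⁻] = (α₁ + 2α₂)·DIC
At pH 7.94: [H⁺]/K1 = 10^-1.50 = 0.031623, K2/[H⁺] = 10^-2.36 = 0.0043652
α₁ = 1/(1 + 0.031623 + 0.0043652) = 1/1.0360 = 0.9653; α₂ = α₁·K2/[H⁺] = 0.004214
α₁ + 2α₂ = 0.9737
DIC = CA / (α₁ + 2α₂) = 3.89 / 0.9737 = 4.00 mmol/L

DIC = 4.00 mmol/L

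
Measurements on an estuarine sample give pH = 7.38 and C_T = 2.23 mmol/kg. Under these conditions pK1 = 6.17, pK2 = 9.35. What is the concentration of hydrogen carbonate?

α₁ = 1 / (1 + [H⁺]/K1 + K2/[H⁺]) = 1 / (1 + 10^-1.21 + 10^-1.97)
   = 1 / (1 + 0.061660 + 0.010715) = 1/1.0724 = 0.9325
[HCO3⁻] = α₁ × DIC = 0.9325 × 2.23 = 2.08 mmol/kg

[HCO3⁻] = 2.08 mmol/kg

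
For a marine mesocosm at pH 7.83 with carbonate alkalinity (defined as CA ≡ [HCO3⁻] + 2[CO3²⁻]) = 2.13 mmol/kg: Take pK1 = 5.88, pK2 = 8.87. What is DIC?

DIC = 1.99 mmol/kg

CA = [HCO3⁻] + 2[CO3²⁻] = (α₁ + 2α₂)·DIC
At pH 7.83: [H⁺]/K1 = 10^-1.95 = 0.011220, K2/[H⁺] = 10^-1.04 = 0.091201
α₁ = 1/(1 + 0.011220 + 0.091201) = 1/1.1024 = 0.9071; α₂ = α₁·K2/[H⁺] = 0.08273
α₁ + 2α₂ = 1.0726
DIC = CA / (α₁ + 2α₂) = 2.13 / 1.0726 = 1.99 mmol/kg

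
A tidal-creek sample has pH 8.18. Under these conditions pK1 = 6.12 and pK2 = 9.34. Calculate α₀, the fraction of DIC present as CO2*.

α₀ = 1 / (1 + K1/[H⁺] + K1K2/[H⁺]²) = 1 / (1 + 10^+2.06 + 10^+0.90)
   = 1 / (1 + 114.82 + 7.9433) = 1/123.76 = 0.008080

α₀ = 0.00808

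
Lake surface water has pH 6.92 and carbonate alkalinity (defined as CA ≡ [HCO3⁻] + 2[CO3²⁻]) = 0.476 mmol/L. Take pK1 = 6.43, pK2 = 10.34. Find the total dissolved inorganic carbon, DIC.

CA = [HCO3⁻] + 2[CO3²⁻] = (α₁ + 2α₂)·DIC
At pH 6.92: [H⁺]/K1 = 10^-0.49 = 0.32359, K2/[H⁺] = 10^-3.42 = 0.00038019
α₁ = 1/(1 + 0.32359 + 0.00038019) = 1/1.3240 = 0.7553; α₂ = α₁·K2/[H⁺] = 0.0002872
α₁ + 2α₂ = 0.7559
DIC = CA / (α₁ + 2α₂) = 0.476 / 0.7559 = 0.630 mmol/L

DIC = 0.630 mmol/L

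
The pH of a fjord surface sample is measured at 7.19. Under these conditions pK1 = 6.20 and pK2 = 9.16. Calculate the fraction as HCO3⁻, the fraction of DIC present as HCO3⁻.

α₁ = 0.898

α₁ = 1 / (1 + [H⁺]/K1 + K2/[H⁺]) = 1 / (1 + 10^-0.99 + 10^-1.97)
   = 1 / (1 + 0.10233 + 0.010715) = 1/1.1130 = 0.8984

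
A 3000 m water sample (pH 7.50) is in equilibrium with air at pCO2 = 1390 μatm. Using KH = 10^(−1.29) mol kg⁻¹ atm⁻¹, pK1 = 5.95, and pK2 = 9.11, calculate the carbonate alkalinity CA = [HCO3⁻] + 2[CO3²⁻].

[CO2*] = KH · pCO2 = 10^(−1.29) × 1390×10^-6 = 7.129×10^-5 mol/kg
α₀ = 1/(1 + K1/[H⁺] + K1K2/[H⁺]²) = 1/(1 + 10^+1.55 + 10^-0.06) = 0.02677
DIC = [CO2*]/α₀ = 7.129×10^-5 / 0.02677 = 2.663 mmol/kg
CA = (α₁ + 2α₂)·DIC = (0.9499 + 2×0.02332) × 2.663 = 2.65 mmol/kg

CA = 2.65 mmol/kg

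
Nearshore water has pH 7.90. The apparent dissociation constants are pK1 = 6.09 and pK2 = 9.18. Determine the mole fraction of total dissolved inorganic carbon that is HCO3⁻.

α₁ = 0.936

α₁ = 1 / (1 + [H⁺]/K1 + K2/[H⁺]) = 1 / (1 + 10^-1.81 + 10^-1.28)
   = 1 / (1 + 0.015488 + 0.052481) = 1/1.0680 = 0.9364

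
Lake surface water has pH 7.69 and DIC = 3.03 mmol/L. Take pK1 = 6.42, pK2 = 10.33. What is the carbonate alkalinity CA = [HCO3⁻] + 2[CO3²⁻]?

CA = 2.88 mmol/L

CA = [HCO3⁻] + 2[CO3²⁻] = (α₁ + 2α₂)·DIC
At pH 7.69: [H⁺]/K1 = 10^-1.27 = 0.053703, K2/[H⁺] = 10^-2.64 = 0.0022909
α₁ = 1/(1 + 0.053703 + 0.0022909) = 1/1.0560 = 0.9470; α₂ = α₁·K2/[H⁺] = 0.002169
α₁ + 2α₂ = 0.9513
CA = 0.9513 × 3.03 = 2.88 mmol/L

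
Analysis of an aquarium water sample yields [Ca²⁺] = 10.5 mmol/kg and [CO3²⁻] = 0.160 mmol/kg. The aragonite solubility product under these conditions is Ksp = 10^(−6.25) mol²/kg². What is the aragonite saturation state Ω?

Ksp = 10^(−6.25) = 5.623×10^-7
Ω = [Ca²⁺][CO3²⁻]/Ksp = (10.5×10^-3)(0.160×10^-3) / 5.623×10^-7 = 2.99

Ω = 2.99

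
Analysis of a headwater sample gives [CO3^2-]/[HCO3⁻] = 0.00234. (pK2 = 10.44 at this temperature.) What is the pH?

From K2 = [H⁺][CO3^2-]/[HCO3⁻]:  pH = pK2 + log₁₀([CO3^2-]/[HCO3⁻])
log₁₀(0.00234) = -2.631
pH = 10.44 + (-2.631) = 7.81

pH = 7.81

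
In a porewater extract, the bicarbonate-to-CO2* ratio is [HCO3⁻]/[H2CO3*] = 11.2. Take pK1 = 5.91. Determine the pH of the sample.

From K1 = [H⁺][HCO3⁻]/[H2CO3*]:  pH = pK1 + log₁₀([HCO3⁻]/[H2CO3*])
log₁₀(11.2) = +1.049
pH = 5.91 + (+1.049) = 6.96

pH = 6.96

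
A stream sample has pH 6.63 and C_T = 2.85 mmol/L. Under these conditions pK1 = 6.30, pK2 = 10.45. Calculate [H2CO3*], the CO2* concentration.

α₀ = 1 / (1 + K1/[H⁺] + K1K2/[H⁺]²) = 1 / (1 + 10^+0.33 + 10^-3.49)
   = 1 / (1 + 2.1380 + 0.00032359) = 1/3.1383 = 0.3186
[CO2*] = α₀ × DIC = 0.3186 × 2.85 = 0.908 mmol/L

[CO2*] = 0.908 mmol/L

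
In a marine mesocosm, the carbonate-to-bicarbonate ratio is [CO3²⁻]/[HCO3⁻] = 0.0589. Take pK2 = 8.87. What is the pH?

pH = 7.64

From K2 = [H⁺][CO3²⁻]/[HCO3⁻]:  pH = pK2 + log₁₀([CO3²⁻]/[HCO3⁻])
log₁₀(0.0589) = -1.230
pH = 8.87 + (-1.230) = 7.64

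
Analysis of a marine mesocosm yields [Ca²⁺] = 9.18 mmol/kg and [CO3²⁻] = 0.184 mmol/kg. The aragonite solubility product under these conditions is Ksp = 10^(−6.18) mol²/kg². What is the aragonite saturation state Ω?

Ksp = 10^(−6.18) = 6.607×10^-7
Ω = [Ca²⁺][CO3²⁻]/Ksp = (9.18×10^-3)(0.184×10^-3) / 6.607×10^-7 = 2.56

Ω = 2.56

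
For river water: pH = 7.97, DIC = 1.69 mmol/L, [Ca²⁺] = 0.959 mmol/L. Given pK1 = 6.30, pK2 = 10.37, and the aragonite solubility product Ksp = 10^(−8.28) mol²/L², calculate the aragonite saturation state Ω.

α₂ = 1 / (1 + [H⁺]/K2 + [H⁺]²/(K1K2)) = 1 / (1 + 10^+2.40 + 10^+0.73)
   = 1 / (1 + 251.19 + 5.3703) = 1/257.56 = 0.003883
[CO3²⁻] = α₂ × DIC = 0.003883 × 1.69 = 0.006562 mmol/L = 6.562 μmol/L
Ksp = 10^(−8.28) = 5.248×10^-9
Ω = [Ca²⁺][CO3²⁻]/Ksp = (0.959×10^-3)(6.562×10^-6) / 5.248×10^-9 = 1.20

Ω = 1.20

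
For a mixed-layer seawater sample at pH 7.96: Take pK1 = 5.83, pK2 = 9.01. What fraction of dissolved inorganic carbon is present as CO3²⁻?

α₂ = 1 / (1 + [H⁺]/K2 + [H⁺]²/(K1K2)) = 1 / (1 + 10^+1.05 + 10^-1.08)
   = 1 / (1 + 11.220 + 0.083176) = 1/12.303 = 0.08128

α₂ = 0.0813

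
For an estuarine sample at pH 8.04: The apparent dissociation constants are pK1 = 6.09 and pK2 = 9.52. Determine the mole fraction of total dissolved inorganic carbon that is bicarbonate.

α₁ = 0.958

α₁ = 1 / (1 + [H⁺]/K1 + K2/[H⁺]) = 1 / (1 + 10^-1.95 + 10^-1.48)
   = 1 / (1 + 0.011220 + 0.033113) = 1/1.0443 = 0.9575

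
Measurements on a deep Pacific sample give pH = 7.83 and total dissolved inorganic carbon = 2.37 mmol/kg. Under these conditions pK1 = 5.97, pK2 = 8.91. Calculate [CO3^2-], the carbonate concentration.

[CO3²⁻] = 0.180 mmol/kg

α₂ = 1 / (1 + [H⁺]/K2 + [H⁺]²/(K1K2)) = 1 / (1 + 10^+1.08 + 10^-0.78)
   = 1 / (1 + 12.023 + 0.16596) = 1/13.189 = 0.07582
[CO3²⁻] = α₂ × DIC = 0.07582 × 2.37 = 0.180 mmol/kg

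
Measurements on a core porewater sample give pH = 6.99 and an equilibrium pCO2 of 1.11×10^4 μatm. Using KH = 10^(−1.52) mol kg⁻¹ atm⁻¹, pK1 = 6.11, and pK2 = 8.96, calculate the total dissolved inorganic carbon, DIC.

DIC = 2.91 mmol/kg

[CO2*] = KH · pCO2 = 10^(−1.52) × 1.11×10^4×10^-6 = 3.352×10^-4 mol/kg
α₀ = 1/(1 + K1/[H⁺] + K1K2/[H⁺]²) = 1/(1 + 10^+0.88 + 10^-1.09) = 0.1154
DIC = [CO2*]/α₀ = 3.352×10^-4 / 0.1154 = 2.91 mmol/kg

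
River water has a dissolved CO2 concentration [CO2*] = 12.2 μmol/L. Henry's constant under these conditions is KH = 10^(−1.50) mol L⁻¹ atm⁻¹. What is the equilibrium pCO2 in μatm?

KH = 10^(−1.50) = 3.162×10^-2 mol L⁻¹ atm⁻¹
pCO2 = [CO2*]/KH = 12.2×10^-6 / 3.162×10^-2 = 3.86×10^-4 atm = 386 μatm

pCO2 = 386 μatm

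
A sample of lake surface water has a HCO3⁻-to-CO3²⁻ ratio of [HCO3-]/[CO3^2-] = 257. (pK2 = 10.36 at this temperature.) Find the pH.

From K2 = [H⁺][CO3^2-]/[HCO3-]:  pH = pK2 − log₁₀([HCO3-]/[CO3^2-])
log₁₀(257) = +2.410
pH = 10.36 − (+2.410) = 7.95

pH = 7.95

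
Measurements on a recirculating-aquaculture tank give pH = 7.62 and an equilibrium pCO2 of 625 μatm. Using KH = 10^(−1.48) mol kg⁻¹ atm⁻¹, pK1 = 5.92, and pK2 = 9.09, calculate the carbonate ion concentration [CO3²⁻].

[CO3²⁻] = 0.0351 mmol/kg

[CO2*] = KH · pCO2 = 10^(−1.48) × 625×10^-6 = 2.070×10^-5 mol/kg
α₀ = 1/(1 + K1/[H⁺] + K1K2/[H⁺]²) = 1/(1 + 10^+1.70 + 10^+0.23) = 0.01893
DIC = [CO2*]/α₀ = 2.070×10^-5 / 0.01893 = 1.093 mmol/kg
[CO3²⁻] = α₂·DIC; α₂ = 0.03215, so [CO3²⁻] = 0.03215 × 1.093 = 0.0351 mmol/kg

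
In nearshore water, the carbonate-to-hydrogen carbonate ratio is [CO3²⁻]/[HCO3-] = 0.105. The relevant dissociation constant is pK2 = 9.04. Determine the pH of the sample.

From K2 = [H⁺][CO3²⁻]/[HCO3-]:  pH = pK2 + log₁₀([CO3²⁻]/[HCO3-])
log₁₀(0.105) = -0.979
pH = 9.04 + (-0.979) = 8.06

pH = 8.06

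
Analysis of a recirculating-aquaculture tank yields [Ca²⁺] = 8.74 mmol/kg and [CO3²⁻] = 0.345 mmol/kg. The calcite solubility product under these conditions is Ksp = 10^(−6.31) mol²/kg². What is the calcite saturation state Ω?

Ksp = 10^(−6.31) = 4.898×10^-7
Ω = [Ca²⁺][CO3²⁻]/Ksp = (8.74×10^-3)(0.345×10^-3) / 4.898×10^-7 = 6.16

Ω = 6.16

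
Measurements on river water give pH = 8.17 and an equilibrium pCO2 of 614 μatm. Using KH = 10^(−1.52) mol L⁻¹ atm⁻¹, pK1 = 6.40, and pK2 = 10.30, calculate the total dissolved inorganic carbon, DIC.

DIC = 1.12 mmol/L

[CO2*] = KH · pCO2 = 10^(−1.52) × 614×10^-6 = 1.854×10^-5 mol/L
α₀ = 1/(1 + K1/[H⁺] + K1K2/[H⁺]²) = 1/(1 + 10^+1.77 + 10^-0.36) = 0.01658
DIC = [CO2*]/α₀ = 1.854×10^-5 / 0.01658 = 1.12 mmol/L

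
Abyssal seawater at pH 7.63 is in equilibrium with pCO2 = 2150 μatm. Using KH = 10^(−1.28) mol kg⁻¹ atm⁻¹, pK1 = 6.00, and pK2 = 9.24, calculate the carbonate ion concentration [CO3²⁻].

[CO2*] = KH · pCO2 = 10^(−1.28) × 2150×10^-6 = 1.128×10^-4 mol/kg
α₀ = 1/(1 + K1/[H⁺] + K1K2/[H⁺]²) = 1/(1 + 10^+1.63 + 10^+0.02) = 0.02237
DIC = [CO2*]/α₀ = 1.128×10^-4 / 0.02237 = 5.044 mmol/kg
[CO3²⁻] = α₂·DIC; α₂ = 0.02342, so [CO3²⁻] = 0.02342 × 5.044 = 0.118 mmol/kg

[CO3²⁻] = 0.118 mmol/kg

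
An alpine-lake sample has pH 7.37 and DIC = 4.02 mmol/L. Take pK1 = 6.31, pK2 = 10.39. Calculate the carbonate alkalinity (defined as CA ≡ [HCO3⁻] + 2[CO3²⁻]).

CA = [HCO3⁻] + 2[CO3²⁻] = (α₁ + 2α₂)·DIC
At pH 7.37: [H⁺]/K1 = 10^-1.06 = 0.087096, K2/[H⁺] = 10^-3.02 = 0.00095499
α₁ = 1/(1 + 0.087096 + 0.00095499) = 1/1.0881 = 0.9191; α₂ = α₁·K2/[H⁺] = 0.0008777
α₁ + 2α₂ = 0.9208
CA = 0.9208 × 4.02 = 3.70 mmol/L

CA = 3.70 mmol/L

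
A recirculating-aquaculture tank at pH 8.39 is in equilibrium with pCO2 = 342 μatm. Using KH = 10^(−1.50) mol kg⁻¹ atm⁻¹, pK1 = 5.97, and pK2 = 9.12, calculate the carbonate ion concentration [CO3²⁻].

[CO2*] = KH · pCO2 = 10^(−1.50) × 342×10^-6 = 1.081×10^-5 mol/kg
α₀ = 1/(1 + K1/[H⁺] + K1K2/[H⁺]²) = 1/(1 + 10^+2.42 + 10^+1.69) = 0.003195
DIC = [CO2*]/α₀ = 1.081×10^-5 / 0.003195 = 3.385 mmol/kg
[CO3²⁻] = α₂·DIC; α₂ = 0.1565, so [CO3²⁻] = 0.1565 × 3.385 = 0.530 mmol/kg

[CO3²⁻] = 0.530 mmol/kg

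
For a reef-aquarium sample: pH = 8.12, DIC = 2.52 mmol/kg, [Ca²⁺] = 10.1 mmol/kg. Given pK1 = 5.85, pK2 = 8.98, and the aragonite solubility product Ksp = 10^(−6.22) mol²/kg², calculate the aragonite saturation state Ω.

Ω = 5.10

α₂ = 1 / (1 + [H⁺]/K2 + [H⁺]²/(K1K2)) = 1 / (1 + 10^+0.86 + 10^-1.41)
   = 1 / (1 + 7.2444 + 0.038905) = 1/8.2833 = 0.1207
[CO3²⁻] = α₂ × DIC = 0.1207 × 2.52 = 0.3042 mmol/kg
Ksp = 10^(−6.22) = 6.026×10^-7
Ω = [Ca²⁺][CO3²⁻]/Ksp = (10.1×10^-3)(3.042×10^-4) / 6.026×10^-7 = 5.10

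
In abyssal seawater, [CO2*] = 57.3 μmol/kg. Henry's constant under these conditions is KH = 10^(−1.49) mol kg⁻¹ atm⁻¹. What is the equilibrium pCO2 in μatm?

pCO2 = 1770 μatm

KH = 10^(−1.49) = 3.236×10^-2 mol kg⁻¹ atm⁻¹
pCO2 = [CO2*]/KH = 57.3×10^-6 / 3.236×10^-2 = 1.77×10^-3 atm = 1770 μatm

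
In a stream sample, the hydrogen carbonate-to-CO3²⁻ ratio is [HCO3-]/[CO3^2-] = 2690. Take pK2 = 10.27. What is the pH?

pH = 6.84

From K2 = [H⁺][CO3^2-]/[HCO3-]:  pH = pK2 − log₁₀([HCO3-]/[CO3^2-])
log₁₀(2690) = +3.430
pH = 10.27 − (+3.430) = 6.84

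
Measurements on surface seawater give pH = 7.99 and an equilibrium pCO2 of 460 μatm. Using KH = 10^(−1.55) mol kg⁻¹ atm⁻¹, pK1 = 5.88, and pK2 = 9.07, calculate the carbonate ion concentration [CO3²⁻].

[CO2*] = KH · pCO2 = 10^(−1.55) × 460×10^-6 = 1.296×10^-5 mol/kg
α₀ = 1/(1 + K1/[H⁺] + K1K2/[H⁺]²) = 1/(1 + 10^+2.11 + 10^+1.03) = 0.007115
DIC = [CO2*]/α₀ = 1.296×10^-5 / 0.007115 = 1.822 mmol/kg
[CO3²⁻] = α₂·DIC; α₂ = 0.07624, so [CO3²⁻] = 0.07624 × 1.822 = 0.139 mmol/kg

[CO3²⁻] = 0.139 mmol/kg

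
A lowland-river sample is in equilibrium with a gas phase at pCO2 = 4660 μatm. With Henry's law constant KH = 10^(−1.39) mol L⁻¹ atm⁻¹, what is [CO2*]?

[CO2*] = 190 μmol/L

KH = 10^(−1.39) = 4.074×10^-2 mol L⁻¹ atm⁻¹
[CO2*] = KH · pCO2 = 4.074×10^-2 × 4660×10^-6 atm = 1.90×10^-4 mol/L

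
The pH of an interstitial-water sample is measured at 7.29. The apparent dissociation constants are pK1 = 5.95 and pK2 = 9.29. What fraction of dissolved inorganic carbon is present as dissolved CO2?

α₀ = 0.0433

α₀ = 1 / (1 + K1/[H⁺] + K1K2/[H⁺]²) = 1 / (1 + 10^+1.34 + 10^-0.66)
   = 1 / (1 + 21.878 + 0.21878) = 1/23.096 = 0.04330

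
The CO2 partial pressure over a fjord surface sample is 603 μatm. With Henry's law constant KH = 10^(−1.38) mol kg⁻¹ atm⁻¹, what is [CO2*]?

KH = 10^(−1.38) = 4.169×10^-2 mol kg⁻¹ atm⁻¹
[CO2*] = KH · pCO2 = 4.169×10^-2 × 603×10^-6 atm = 2.51×10^-5 mol/kg

[CO2*] = 25.1 μmol/kg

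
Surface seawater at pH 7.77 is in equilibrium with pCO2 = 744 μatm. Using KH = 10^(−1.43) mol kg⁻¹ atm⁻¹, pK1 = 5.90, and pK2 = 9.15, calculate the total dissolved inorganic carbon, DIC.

DIC = 2.16 mmol/kg

[CO2*] = KH · pCO2 = 10^(−1.43) × 744×10^-6 = 2.764×10^-5 mol/kg
α₀ = 1/(1 + K1/[H⁺] + K1K2/[H⁺]²) = 1/(1 + 10^+1.87 + 10^+0.49) = 0.01278
DIC = [CO2*]/α₀ = 2.764×10^-5 / 0.01278 = 2.16 mmol/kg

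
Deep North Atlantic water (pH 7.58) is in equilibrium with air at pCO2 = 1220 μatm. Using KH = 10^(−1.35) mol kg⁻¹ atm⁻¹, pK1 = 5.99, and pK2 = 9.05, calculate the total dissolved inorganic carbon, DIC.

DIC = 2.25 mmol/kg

[CO2*] = KH · pCO2 = 10^(−1.35) × 1220×10^-6 = 5.450×10^-5 mol/kg
α₀ = 1/(1 + K1/[H⁺] + K1K2/[H⁺]²) = 1/(1 + 10^+1.59 + 10^+0.12) = 0.02426
DIC = [CO2*]/α₀ = 5.450×10^-5 / 0.02426 = 2.25 mmol/kg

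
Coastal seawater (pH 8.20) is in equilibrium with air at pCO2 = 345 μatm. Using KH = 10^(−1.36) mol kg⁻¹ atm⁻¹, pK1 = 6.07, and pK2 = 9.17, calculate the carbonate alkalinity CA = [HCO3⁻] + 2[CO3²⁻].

[CO2*] = KH · pCO2 = 10^(−1.36) × 345×10^-6 = 1.506×10^-5 mol/kg
α₀ = 1/(1 + K1/[H⁺] + K1K2/[H⁺]²) = 1/(1 + 10^+2.13 + 10^+1.16) = 0.006651
DIC = [CO2*]/α₀ = 1.506×10^-5 / 0.006651 = 2.264 mmol/kg
CA = (α₁ + 2α₂)·DIC = (0.8972 + 2×0.09614) × 2.264 = 2.47 mmol/kg

CA = 2.47 mmol/kg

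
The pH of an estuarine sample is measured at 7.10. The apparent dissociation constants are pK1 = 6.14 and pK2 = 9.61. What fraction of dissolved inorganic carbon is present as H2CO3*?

α₀ = 1 / (1 + K1/[H⁺] + K1K2/[H⁺]²) = 1 / (1 + 10^+0.96 + 10^-1.55)
   = 1 / (1 + 9.1201 + 0.028184) = 1/10.148 = 0.09854

α₀ = 0.0985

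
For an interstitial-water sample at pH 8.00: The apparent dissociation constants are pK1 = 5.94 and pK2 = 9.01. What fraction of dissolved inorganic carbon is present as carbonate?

α₂ = 0.0883

α₂ = 1 / (1 + [H⁺]/K2 + [H⁺]²/(K1K2)) = 1 / (1 + 10^+1.01 + 10^-1.05)
   = 1 / (1 + 10.233 + 0.089125) = 1/11.322 = 0.08832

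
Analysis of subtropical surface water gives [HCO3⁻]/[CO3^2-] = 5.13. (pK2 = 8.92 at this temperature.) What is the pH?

pH = 8.21

From K2 = [H⁺][CO3^2-]/[HCO3⁻]:  pH = pK2 − log₁₀([HCO3⁻]/[CO3^2-])
log₁₀(5.13) = +0.710
pH = 8.92 − (+0.710) = 8.21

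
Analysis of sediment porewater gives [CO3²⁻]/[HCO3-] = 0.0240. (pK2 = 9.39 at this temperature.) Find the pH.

From K2 = [H⁺][CO3²⁻]/[HCO3-]:  pH = pK2 + log₁₀([CO3²⁻]/[HCO3-])
log₁₀(0.0240) = -1.620
pH = 9.39 + (-1.620) = 7.77

pH = 7.77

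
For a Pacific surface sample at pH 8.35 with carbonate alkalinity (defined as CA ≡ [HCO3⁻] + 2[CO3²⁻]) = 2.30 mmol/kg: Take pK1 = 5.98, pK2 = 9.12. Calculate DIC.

CA = [HCO3⁻] + 2[CO3²⁻] = (α₁ + 2α₂)·DIC
At pH 8.35: [H⁺]/K1 = 10^-2.37 = 0.0042658, K2/[H⁺] = 10^-0.77 = 0.16982
α₁ = 1/(1 + 0.0042658 + 0.16982) = 1/1.1741 = 0.8517; α₂ = α₁·K2/[H⁺] = 0.1446
α₁ + 2α₂ = 1.1410
DIC = CA / (α₁ + 2α₂) = 2.30 / 1.1410 = 2.02 mmol/kg

DIC = 2.02 mmol/kg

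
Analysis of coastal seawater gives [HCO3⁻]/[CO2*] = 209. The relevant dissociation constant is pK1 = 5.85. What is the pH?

pH = 8.17

From K1 = [H⁺][HCO3⁻]/[CO2*]:  pH = pK1 + log₁₀([HCO3⁻]/[CO2*])
log₁₀(209) = +2.320
pH = 5.85 + (+2.320) = 8.17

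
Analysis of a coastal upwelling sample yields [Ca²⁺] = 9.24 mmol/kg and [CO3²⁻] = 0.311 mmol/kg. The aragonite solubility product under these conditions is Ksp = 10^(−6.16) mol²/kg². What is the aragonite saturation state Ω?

Ksp = 10^(−6.16) = 6.918×10^-7
Ω = [Ca²⁺][CO3²⁻]/Ksp = (9.24×10^-3)(0.311×10^-3) / 6.918×10^-7 = 4.15

Ω = 4.15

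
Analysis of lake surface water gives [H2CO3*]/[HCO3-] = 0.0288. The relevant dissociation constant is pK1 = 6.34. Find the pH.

pH = 7.88

From K1 = [H⁺][HCO3-]/[H2CO3*]:  pH = pK1 − log₁₀([H2CO3*]/[HCO3-])
log₁₀(0.0288) = -1.541
pH = 6.34 − (-1.541) = 7.88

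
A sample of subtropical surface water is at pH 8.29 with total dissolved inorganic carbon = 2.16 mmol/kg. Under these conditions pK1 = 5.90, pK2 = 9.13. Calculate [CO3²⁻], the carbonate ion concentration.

[CO3²⁻] = 0.272 mmol/kg

α₂ = 1 / (1 + [H⁺]/K2 + [H⁺]²/(K1K2)) = 1 / (1 + 10^+0.84 + 10^-1.55)
   = 1 / (1 + 6.9183 + 0.028184) = 1/7.9465 = 0.1258
[CO3²⁻] = α₂ × DIC = 0.1258 × 2.16 = 0.272 mmol/kg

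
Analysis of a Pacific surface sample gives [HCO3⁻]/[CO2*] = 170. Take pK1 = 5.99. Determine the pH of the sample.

From K1 = [H⁺][HCO3⁻]/[CO2*]:  pH = pK1 + log₁₀([HCO3⁻]/[CO2*])
log₁₀(170) = +2.230
pH = 5.99 + (+2.230) = 8.22

pH = 8.22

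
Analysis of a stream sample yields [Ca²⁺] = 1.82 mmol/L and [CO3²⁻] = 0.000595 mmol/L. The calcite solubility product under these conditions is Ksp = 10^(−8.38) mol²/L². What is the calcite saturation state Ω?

Ω = 0.260

Ksp = 10^(−8.38) = 4.169×10^-9
Ω = [Ca²⁺][CO3²⁻]/Ksp = (1.82×10^-3)(0.000595×10^-3) / 4.169×10^-9 = 0.260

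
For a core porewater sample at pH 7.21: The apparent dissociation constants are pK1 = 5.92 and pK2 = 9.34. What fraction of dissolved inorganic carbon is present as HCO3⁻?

α₁ = 0.945

α₁ = 1 / (1 + [H⁺]/K1 + K2/[H⁺]) = 1 / (1 + 10^-1.29 + 10^-2.13)
   = 1 / (1 + 0.051286 + 0.0074131) = 1/1.0587 = 0.9446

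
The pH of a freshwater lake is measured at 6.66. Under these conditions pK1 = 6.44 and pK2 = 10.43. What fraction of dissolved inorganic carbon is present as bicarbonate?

α₁ = 1 / (1 + [H⁺]/K1 + K2/[H⁺]) = 1 / (1 + 10^-0.22 + 10^-3.77)
   = 1 / (1 + 0.60256 + 0.00016982) = 1/1.6027 = 0.6239

α₁ = 0.624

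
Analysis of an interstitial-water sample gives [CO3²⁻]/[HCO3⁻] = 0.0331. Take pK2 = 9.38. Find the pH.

pH = 7.90

From K2 = [H⁺][CO3²⁻]/[HCO3⁻]:  pH = pK2 + log₁₀([CO3²⁻]/[HCO3⁻])
log₁₀(0.0331) = -1.480
pH = 9.38 + (-1.480) = 7.90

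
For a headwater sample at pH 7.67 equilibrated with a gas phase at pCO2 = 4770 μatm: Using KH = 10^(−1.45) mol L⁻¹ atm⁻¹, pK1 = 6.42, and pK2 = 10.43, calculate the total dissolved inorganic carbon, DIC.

DIC = 3.18 mmol/L

[CO2*] = KH · pCO2 = 10^(−1.45) × 4770×10^-6 = 1.692×10^-4 mol/L
α₀ = 1/(1 + K1/[H⁺] + K1K2/[H⁺]²) = 1/(1 + 10^+1.25 + 10^-1.51) = 0.05315
DIC = [CO2*]/α₀ = 1.692×10^-4 / 0.05315 = 3.18 mmol/L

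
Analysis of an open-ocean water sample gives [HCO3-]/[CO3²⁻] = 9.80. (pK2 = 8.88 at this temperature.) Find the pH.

From K2 = [H⁺][CO3²⁻]/[HCO3-]:  pH = pK2 − log₁₀([HCO3-]/[CO3²⁻])
log₁₀(9.80) = +0.991
pH = 8.88 − (+0.991) = 7.89

pH = 7.89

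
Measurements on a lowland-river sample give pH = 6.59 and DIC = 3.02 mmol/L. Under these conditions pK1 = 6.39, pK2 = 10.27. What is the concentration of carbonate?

α₂ = 1 / (1 + [H⁺]/K2 + [H⁺]²/(K1K2)) = 1 / (1 + 10^+3.68 + 10^+3.48)
   = 1 / (1 + 4786.3 + 3020.0) = 1/7807.3 = 0.0001281
[CO3²⁻] = α₂ × DIC = 0.0001281 × 3.02 = 0.000387 mmol/L = 0.387 μmol/L

[CO3²⁻] = 0.387 μmol/L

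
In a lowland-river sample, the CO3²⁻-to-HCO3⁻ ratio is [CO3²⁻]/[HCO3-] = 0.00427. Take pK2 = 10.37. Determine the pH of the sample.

pH = 8.00

From K2 = [H⁺][CO3²⁻]/[HCO3-]:  pH = pK2 + log₁₀([CO3²⁻]/[HCO3-])
log₁₀(0.00427) = -2.370
pH = 10.37 + (-2.370) = 8.00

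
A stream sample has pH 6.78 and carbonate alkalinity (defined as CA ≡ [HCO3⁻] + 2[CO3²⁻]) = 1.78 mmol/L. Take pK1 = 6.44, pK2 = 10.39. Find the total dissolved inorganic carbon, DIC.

CA = [HCO3⁻] + 2[CO3²⁻] = (α₁ + 2α₂)·DIC
At pH 6.78: [H⁺]/K1 = 10^-0.34 = 0.45709, K2/[H⁺] = 10^-3.61 = 0.00024547
α₁ = 1/(1 + 0.45709 + 0.00024547) = 1/1.4573 = 0.6862; α₂ = α₁·K2/[H⁺] = 0.0001684
α₁ + 2α₂ = 0.6865
DIC = CA / (α₁ + 2α₂) = 1.78 / 0.6865 = 2.59 mmol/L

DIC = 2.59 mmol/L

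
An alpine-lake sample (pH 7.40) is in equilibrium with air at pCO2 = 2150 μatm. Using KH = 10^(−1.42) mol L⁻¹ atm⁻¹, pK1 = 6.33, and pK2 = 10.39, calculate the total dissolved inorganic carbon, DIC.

DIC = 1.04 mmol/L

[CO2*] = KH · pCO2 = 10^(−1.42) × 2150×10^-6 = 8.174×10^-5 mol/L
α₀ = 1/(1 + K1/[H⁺] + K1K2/[H⁺]²) = 1/(1 + 10^+1.07 + 10^-1.92) = 0.07836
DIC = [CO2*]/α₀ = 8.174×10^-5 / 0.07836 = 1.04 mmol/L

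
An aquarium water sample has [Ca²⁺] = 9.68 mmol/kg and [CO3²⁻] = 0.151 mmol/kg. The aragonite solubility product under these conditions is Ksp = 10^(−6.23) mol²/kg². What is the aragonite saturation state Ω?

Ω = 2.48

Ksp = 10^(−6.23) = 5.888×10^-7
Ω = [Ca²⁺][CO3²⁻]/Ksp = (9.68×10^-3)(0.151×10^-3) / 5.888×10^-7 = 2.48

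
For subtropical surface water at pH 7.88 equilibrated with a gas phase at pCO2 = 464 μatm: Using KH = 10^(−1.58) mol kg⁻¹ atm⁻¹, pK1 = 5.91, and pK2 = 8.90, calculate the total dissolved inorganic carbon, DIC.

[CO2*] = KH · pCO2 = 10^(−1.58) × 464×10^-6 = 1.220×10^-5 mol/kg
α₀ = 1/(1 + K1/[H⁺] + K1K2/[H⁺]²) = 1/(1 + 10^+1.97 + 10^+0.95) = 0.009686
DIC = [CO2*]/α₀ = 1.220×10^-5 / 0.009686 = 1.26 mmol/kg

DIC = 1.26 mmol/kg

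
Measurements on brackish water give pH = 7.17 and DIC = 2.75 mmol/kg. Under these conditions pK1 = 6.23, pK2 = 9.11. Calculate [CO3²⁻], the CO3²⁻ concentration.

α₂ = 1 / (1 + [H⁺]/K2 + [H⁺]²/(K1K2)) = 1 / (1 + 10^+1.94 + 10^+1.00)
   = 1 / (1 + 87.096 + 10.000) = 1/98.096 = 0.01019
[CO3²⁻] = α₂ × DIC = 0.01019 × 2.75 = 0.0280 mmol/kg

[CO3²⁻] = 0.0280 mmol/kg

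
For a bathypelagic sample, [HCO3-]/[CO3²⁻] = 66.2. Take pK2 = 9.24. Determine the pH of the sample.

pH = 7.42

From K2 = [H⁺][CO3²⁻]/[HCO3-]:  pH = pK2 − log₁₀([HCO3-]/[CO3²⁻])
log₁₀(66.2) = +1.821
pH = 9.24 − (+1.821) = 7.42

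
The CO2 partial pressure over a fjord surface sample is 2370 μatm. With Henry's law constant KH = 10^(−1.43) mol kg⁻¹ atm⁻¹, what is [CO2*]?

KH = 10^(−1.43) = 3.715×10^-2 mol kg⁻¹ atm⁻¹
[CO2*] = KH · pCO2 = 3.715×10^-2 × 2370×10^-6 atm = 8.81×10^-5 mol/kg

[CO2*] = 88.1 μmol/kg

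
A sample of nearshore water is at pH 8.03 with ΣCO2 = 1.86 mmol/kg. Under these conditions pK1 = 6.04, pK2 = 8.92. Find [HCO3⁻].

[HCO3⁻] = 1.63 mmol/kg

α₁ = 1 / (1 + [H⁺]/K1 + K2/[H⁺]) = 1 / (1 + 10^-1.99 + 10^-0.89)
   = 1 / (1 + 0.010233 + 0.12882) = 1/1.1391 = 0.8779
[HCO3⁻] = α₁ × DIC = 0.8779 × 1.86 = 1.63 mmol/kg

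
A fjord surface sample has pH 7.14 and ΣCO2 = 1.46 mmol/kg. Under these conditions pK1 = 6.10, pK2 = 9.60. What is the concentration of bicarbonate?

[HCO3⁻] = 1.33 mmol/kg

α₁ = 1 / (1 + [H⁺]/K1 + K2/[H⁺]) = 1 / (1 + 10^-1.04 + 10^-2.46)
   = 1 / (1 + 0.091201 + 0.0034674) = 1/1.0947 = 0.9135
[HCO3⁻] = α₁ × DIC = 0.9135 × 1.46 = 1.33 mmol/kg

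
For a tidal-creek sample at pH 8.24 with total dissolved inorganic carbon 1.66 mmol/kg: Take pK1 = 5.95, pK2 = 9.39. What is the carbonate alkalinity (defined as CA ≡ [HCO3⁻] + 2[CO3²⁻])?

CA = 1.76 mmol/kg

CA = [HCO3⁻] + 2[CO3²⁻] = (α₁ + 2α₂)·DIC
At pH 8.24: [H⁺]/K1 = 10^-2.29 = 0.0051286, K2/[H⁺] = 10^-1.15 = 0.070795
α₁ = 1/(1 + 0.0051286 + 0.070795) = 1/1.0759 = 0.9294; α₂ = α₁·K2/[H⁺] = 0.06580
α₁ + 2α₂ = 1.0610
CA = 1.0610 × 1.66 = 1.76 mmol/kg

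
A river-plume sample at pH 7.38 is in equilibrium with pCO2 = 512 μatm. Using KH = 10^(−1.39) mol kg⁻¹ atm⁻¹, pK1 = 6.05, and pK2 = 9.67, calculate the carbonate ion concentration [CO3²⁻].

[CO3²⁻] = 2.29 μmol/kg

[CO2*] = KH · pCO2 = 10^(−1.39) × 512×10^-6 = 2.086×10^-5 mol/kg
α₀ = 1/(1 + K1/[H⁺] + K1K2/[H⁺]²) = 1/(1 + 10^+1.33 + 10^-0.96) = 0.04447
DIC = [CO2*]/α₀ = 2.086×10^-5 / 0.04447 = 0.4691 mmol/kg
[CO3²⁻] = α₂·DIC; α₂ = 0.004876, so [CO3²⁻] = 0.004876 × 0.4691 = 0.00229 mmol/kg = 2.29 μmol/kg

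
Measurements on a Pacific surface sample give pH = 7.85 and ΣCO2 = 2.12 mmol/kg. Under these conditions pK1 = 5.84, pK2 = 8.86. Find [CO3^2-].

[CO3²⁻] = 0.187 mmol/kg

α₂ = 1 / (1 + [H⁺]/K2 + [H⁺]²/(K1K2)) = 1 / (1 + 10^+1.01 + 10^-1.00)
   = 1 / (1 + 10.233 + 0.10000) = 1/11.333 = 0.08824
[CO3²⁻] = α₂ × DIC = 0.08824 × 2.12 = 0.187 mmol/kg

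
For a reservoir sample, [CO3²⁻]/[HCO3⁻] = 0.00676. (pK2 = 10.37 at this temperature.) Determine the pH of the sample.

pH = 8.20

From K2 = [H⁺][CO3²⁻]/[HCO3⁻]:  pH = pK2 + log₁₀([CO3²⁻]/[HCO3⁻])
log₁₀(0.00676) = -2.170
pH = 10.37 + (-2.170) = 8.20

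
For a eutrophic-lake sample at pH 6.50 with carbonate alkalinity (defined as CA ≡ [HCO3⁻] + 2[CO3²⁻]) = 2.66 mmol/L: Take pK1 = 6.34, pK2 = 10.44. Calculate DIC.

DIC = 4.50 mmol/L

CA = [HCO3⁻] + 2[CO3²⁻] = (α₁ + 2α₂)·DIC
At pH 6.50: [H⁺]/K1 = 10^-0.16 = 0.69183, K2/[H⁺] = 10^-3.94 = 0.00011482
α₁ = 1/(1 + 0.69183 + 0.00011482) = 1/1.6919 = 0.5910; α₂ = α₁·K2/[H⁺] = 6.786×10^-5
α₁ + 2α₂ = 0.5912
DIC = CA / (α₁ + 2α₂) = 2.66 / 0.5912 = 4.50 mmol/L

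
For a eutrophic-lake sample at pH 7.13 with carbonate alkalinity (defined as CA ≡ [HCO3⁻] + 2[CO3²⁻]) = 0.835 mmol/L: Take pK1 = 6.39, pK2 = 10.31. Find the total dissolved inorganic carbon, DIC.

CA = [HCO3⁻] + 2[CO3²⁻] = (α₁ + 2α₂)·DIC
At pH 7.13: [H⁺]/K1 = 10^-0.74 = 0.18197, K2/[H⁺] = 10^-3.18 = 0.00066069
α₁ = 1/(1 + 0.18197 + 0.00066069) = 1/1.1826 = 0.8456; α₂ = α₁·K2/[H⁺] = 0.0005587
α₁ + 2α₂ = 0.8467
DIC = CA / (α₁ + 2α₂) = 0.835 / 0.8467 = 0.986 mmol/L

DIC = 0.986 mmol/L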